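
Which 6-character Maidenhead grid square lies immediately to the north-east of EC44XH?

EC54ai

Longitude subsquare x = 23; +1 → 24, wraps to 0 = a, carry into square.
Longitude square 4; +1 → 5.
Latitude subsquare h = 7; +1 → 8 = i.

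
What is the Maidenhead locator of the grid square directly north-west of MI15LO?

Longitude subsquare l = 11; −1 → 10 = k.
Latitude subsquare o = 14; +1 → 15 = p.

MI15kp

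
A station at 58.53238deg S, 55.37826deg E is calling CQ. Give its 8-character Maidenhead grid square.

LD71ql52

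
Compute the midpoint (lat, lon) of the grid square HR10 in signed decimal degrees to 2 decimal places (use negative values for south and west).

80.50, -37.00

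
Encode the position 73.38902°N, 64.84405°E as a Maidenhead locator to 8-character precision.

Shift to the Maidenhead origin (180°W, 90°S): lon 244.84405, lat 163.38902.
Field: 244.84405/20 → 12 → M, 163.38902/10 → 16 → Q; chars MQ.
Square: 4.84405/2 → 2, 3.38902/1 → 3; chars 23.
Subsquare: 0.84405/0.0833333 → 10 → k, 0.38902/0.0416667 → 9 → j; chars kj.
Extended square: 0.01072/0.00833333 → 1, 0.01402/0.00416667 → 3; chars 13.

MQ23kj13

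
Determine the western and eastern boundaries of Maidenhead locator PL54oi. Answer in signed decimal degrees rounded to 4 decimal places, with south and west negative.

131.1667, 131.2500

Field P=15, L=11: +15·20° lon, +11·10° lat → SW at lon 120°, lat 20°.
Square 5, 4: +5·2° lon, +4·1° lat → SW at lon 130°, lat 24°.
Subsquare o=14, i=8: +14·0.0833333° lon, +8·0.0416667° lat → SW at lon 131.167°, lat 24.3333°.
Cell spans 0.0833333° lon × 0.0416667° lat.
west 131.1667, east 131.2500.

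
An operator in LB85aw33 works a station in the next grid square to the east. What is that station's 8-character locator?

LB85aw43

Longitude extended square 3; +1 → 4.
The latitude characters are unchanged.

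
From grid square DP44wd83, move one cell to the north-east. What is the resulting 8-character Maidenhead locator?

DP44wd94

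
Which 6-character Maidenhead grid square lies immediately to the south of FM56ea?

FM55ex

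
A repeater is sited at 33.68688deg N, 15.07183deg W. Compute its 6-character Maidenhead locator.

IM23lq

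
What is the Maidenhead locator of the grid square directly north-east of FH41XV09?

Longitude extended square 0; +1 → 1.
Latitude extended square 9; +1 → 10, wraps to 0, carry into subsquare.
Latitude subsquare v = 21; +1 → 22 = w.

FH41xw10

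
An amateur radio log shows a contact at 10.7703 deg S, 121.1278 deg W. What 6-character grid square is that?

CH99kf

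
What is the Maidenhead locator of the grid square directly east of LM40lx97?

Longitude extended square 9; +1 → 10, wraps to 0, carry into subsquare.
Longitude subsquare l = 11; +1 → 12 = m.
The latitude characters are unchanged.

LM40mx07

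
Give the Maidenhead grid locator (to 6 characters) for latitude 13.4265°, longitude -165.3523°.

AK73hk

Shift to the Maidenhead origin (180°W, 90°S): lon 14.6477, lat 103.4265.
Field: 14.6477/20 → 0 → A, 103.4265/10 → 10 → K; chars AK.
Square: 14.6477/2 → 7, 3.4265/1 → 3; chars 73.
Subsquare: 0.6477/0.0833333 → 7 → h, 0.4265/0.0416667 → 10 → k; chars hk.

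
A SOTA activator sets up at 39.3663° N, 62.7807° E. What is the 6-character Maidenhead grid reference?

MM19ji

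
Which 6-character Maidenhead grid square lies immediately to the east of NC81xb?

Longitude subsquare x = 23; +1 → 24, wraps to 0 = a, carry into square.
Longitude square 8; +1 → 9.
The latitude characters are unchanged.

NC91ab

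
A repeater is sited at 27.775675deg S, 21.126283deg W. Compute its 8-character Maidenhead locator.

Shift to the Maidenhead origin (180°W, 90°S): lon 158.87372, lat 62.22433.
Field (20°×10°, letters A–R): 158.87372/20 → 7 → H, 62.22433/10 → 6 → G; chars HG.
Square (2°×1°, digits 0–9): 18.87372/2 → 9, 2.22433/1 → 2; chars 92.
Subsquare (5′×2.5′, letters a–x): 0.87372/0.0833333 → 10 → k, 0.22433/0.0416667 → 5 → f; chars kf.
Extended square (30″×15″, digits 0–9): 0.04038/0.00833333 → 4, 0.01599/0.00416667 → 3; chars 43.

HG92kf43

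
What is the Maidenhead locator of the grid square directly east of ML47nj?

Longitude subsquare n = 13; +1 → 14 = o.
The latitude characters are unchanged.

ML47oj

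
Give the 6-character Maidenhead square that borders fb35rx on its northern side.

FB36ra

Latitude subsquare x = 23; +1 → 24, wraps to 0 = a, carry into square.
Latitude square 5; +1 → 6.
The longitude characters are unchanged.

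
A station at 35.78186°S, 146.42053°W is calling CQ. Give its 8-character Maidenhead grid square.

Add 180° to longitude and 90° to latitude: 33.57947, 54.21814.
Field: 33.57947/20 → 1 → B, 54.21814/10 → 5 → F; chars BF.
Square: 13.57947/2 → 6, 4.21814/1 → 4; chars 64.
Subsquare: 1.57947/0.0833333 → 18 → s, 0.21814/0.0416667 → 5 → f; chars sf.
Extended square: 0.07947/0.00833333 → 9, 0.00981/0.00416667 → 2; chars 92.

BF64sf92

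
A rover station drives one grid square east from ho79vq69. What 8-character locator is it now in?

HO79vq79

Longitude extended square 6; +1 → 7.
The latitude characters are unchanged.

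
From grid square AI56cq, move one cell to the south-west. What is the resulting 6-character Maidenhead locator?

AI56bp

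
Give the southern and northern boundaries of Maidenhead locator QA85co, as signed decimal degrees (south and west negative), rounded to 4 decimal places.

-84.4167, -84.3750

Field Q=16, A=0: +16·20° lon, +0·10° lat → SW at lon 140°, lat -90°.
Square 8, 5: +8·2° lon, +5·1° lat → SW at lon 156°, lat -85°.
Subsquare c=2, o=14: +2·0.0833333° lon, +14·0.0416667° lat → SW at lon 156.167°, lat -84.4167°.
Cell spans 0.0833333° lon × 0.0416667° lat.
south -84.4167, north -84.3750.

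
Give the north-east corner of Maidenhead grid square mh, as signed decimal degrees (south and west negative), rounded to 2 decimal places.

-10.00, 80.00

Field M=12, H=7: +12·20° lon, +7·10° lat → SW at lon 60°, lat -20°.
Cell spans 20° lon × 10° lat. NE corner is SW corner plus one full cell.
latitude -10.00, longitude 80.00.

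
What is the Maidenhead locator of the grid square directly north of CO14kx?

Latitude subsquare x = 23; +1 → 24, wraps to 0 = a, carry into square.
Latitude square 4; +1 → 5.
The longitude characters are unchanged.

CO15ka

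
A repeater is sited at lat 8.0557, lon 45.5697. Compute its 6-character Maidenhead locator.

Add 180° to longitude and 90° to latitude: 225.5697, 98.0557.
Field: 225.5697/20 → 11 → L, 98.0557/10 → 9 → J; chars LJ.
Square: 5.5697/2 → 2, 8.0557/1 → 8; chars 28.
Subsquare: 1.5697/0.0833333 → 18 → s, 0.0557/0.0416667 → 1 → b; chars sb.

LJ28sb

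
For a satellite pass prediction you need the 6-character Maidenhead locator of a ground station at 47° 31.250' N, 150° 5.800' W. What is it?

BN47wm

Shift to the Maidenhead origin (180°W, 90°S): lon 29.9033, lat 137.5208.
Field (20°×10°, letters A–R): 29.9033/20 → 1 → B, 137.5208/10 → 13 → N; chars BN.
Square (2°×1°, digits 0–9): 9.9033/2 → 4, 7.5208/1 → 7; chars 47.
Subsquare (5′×2.5′, letters a–x): 1.9033/0.0833333 → 22 → w, 0.5208/0.0416667 → 12 → m; chars wm.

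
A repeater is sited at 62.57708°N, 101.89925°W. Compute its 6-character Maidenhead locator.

DP92bn

Shift to the Maidenhead origin (180°W, 90°S): lon 78.1008, lat 152.5771.
Field: lon ⌊78.1008/20⌋ = 3 → D; lat ⌊152.5771/10⌋ = 15 → P.
Square: lon ⌊18.1008/2⌋ = 9; lat ⌊2.5771/1⌋ = 2.
Subsquare: lon ⌊0.1008/0.0833333⌋ = 1 → b; lat ⌊0.5771/0.0416667⌋ = 13 → n.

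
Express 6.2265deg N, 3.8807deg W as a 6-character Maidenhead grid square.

Shift to the Maidenhead origin (180°W, 90°S): lon 176.1193, lat 96.2265.
Field: 176.1193/20 → 8 → I, 96.2265/10 → 9 → J; chars IJ.
Square: 16.1193/2 → 8, 6.2265/1 → 6; chars 86.
Subsquare: 0.1193/0.0833333 → 1 → b, 0.2265/0.0416667 → 5 → f; chars bf.

IJ86bf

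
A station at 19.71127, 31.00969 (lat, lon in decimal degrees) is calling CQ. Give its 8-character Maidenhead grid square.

Shift to the Maidenhead origin (180°W, 90°S): lon 211.00969, lat 109.71127.
Field (20°×10°, letters A–R): 211.00969/20 → 10 → K, 109.71127/10 → 10 → K; chars KK.
Square (2°×1°, digits 0–9): 11.00969/2 → 5, 9.71127/1 → 9; chars 59.
Subsquare (5′×2.5′, letters a–x): 1.00969/0.0833333 → 12 → m, 0.71127/0.0416667 → 17 → r; chars mr.
Extended square (30″×15″, digits 0–9): 0.00969/0.00833333 → 1, 0.00294/0.00416667 → 0; chars 10.

KK59mr10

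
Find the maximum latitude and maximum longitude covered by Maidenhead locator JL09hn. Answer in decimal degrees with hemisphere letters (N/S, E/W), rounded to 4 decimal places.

Field J=9, L=11: +9·20° lon, +11·10° lat → SW at lon 0°, lat 20°.
Square 0, 9: +0·2° lon, +9·1° lat → SW at lon 0°, lat 29°.
Subsquare h=7, n=13: +7·0.0833333° lon, +13·0.0416667° lat → SW at lon 0.583333°, lat 29.5417°.
Cell spans 0.0833333° lon × 0.0416667° lat. NE corner is SW corner plus one full cell.
latitude 29.5833° N, longitude 0.6667° E.

29.5833° N, 0.6667° E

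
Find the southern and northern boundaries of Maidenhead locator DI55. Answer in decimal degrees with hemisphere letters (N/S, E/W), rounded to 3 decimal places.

5.000° S, 4.000° S

Field D=3, I=8: +3·20° lon, +8·10° lat → SW at lon -120°, lat -10°.
Square 5, 5: +5·2° lon, +5·1° lat → SW at lon -110°, lat -5°.
Cell spans 2° lon × 1° lat.
south 5.000° S, north 4.000° S.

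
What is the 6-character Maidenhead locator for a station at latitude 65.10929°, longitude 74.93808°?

MP75lc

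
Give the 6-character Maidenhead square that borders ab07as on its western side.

Longitude subsquare a = 0; −1 → -1, wraps to 23 = x, carry into square.
Longitude square 0; −1 → -1, wraps to 9, carry into field.
Longitude field A = 0; −1 → -1, wraps to 17 = R, wrapping around the antimeridian.
The latitude characters are unchanged.

RB97xs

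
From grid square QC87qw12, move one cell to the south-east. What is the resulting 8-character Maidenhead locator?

QC87qw21

Longitude extended square 1; +1 → 2.
Latitude extended square 2; −1 → 1.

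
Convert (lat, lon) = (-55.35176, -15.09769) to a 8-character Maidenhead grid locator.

ID24kp85

Add 180° to longitude and 90° to latitude: 164.90231, 34.64824.
Field: 164.90231/20 → 8 → I, 34.64824/10 → 3 → D; chars ID.
Square: 4.90231/2 → 2, 4.64824/1 → 4; chars 24.
Subsquare: 0.90231/0.0833333 → 10 → k, 0.64824/0.0416667 → 15 → p; chars kp.
Extended square: 0.06898/0.00833333 → 8, 0.02324/0.00416667 → 5; chars 85.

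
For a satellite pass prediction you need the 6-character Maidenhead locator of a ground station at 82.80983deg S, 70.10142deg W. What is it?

Shift to the Maidenhead origin (180°W, 90°S): lon 109.8986, lat 7.1902.
Field: 109.8986/20 → 5 → F, 7.1902/10 → 0 → A; chars FA.
Square: 9.8986/2 → 4, 7.1902/1 → 7; chars 47.
Subsquare: 1.8986/0.0833333 → 22 → w, 0.1902/0.0416667 → 4 → e; chars we.

FA47we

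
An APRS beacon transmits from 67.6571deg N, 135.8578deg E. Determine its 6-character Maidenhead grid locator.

PP77wp

Add 180° to longitude and 90° to latitude: 315.8578, 157.6571.
Field (20°×10°, letters A–R): lon ⌊315.8578/20⌋ = 15 → P; lat ⌊157.6571/10⌋ = 15 → P.
Square (2°×1°, digits 0–9): lon ⌊15.8578/2⌋ = 7; lat ⌊7.6571/1⌋ = 7.
Subsquare (5′×2.5′, letters a–x): lon ⌊1.8578/0.0833333⌋ = 22 → w; lat ⌊0.6571/0.0416667⌋ = 15 → p.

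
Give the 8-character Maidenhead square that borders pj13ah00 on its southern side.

PJ13ag09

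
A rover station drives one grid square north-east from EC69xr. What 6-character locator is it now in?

EC79as

Longitude subsquare x = 23; +1 → 24, wraps to 0 = a, carry into square.
Longitude square 6; +1 → 7.
Latitude subsquare r = 17; +1 → 18 = s.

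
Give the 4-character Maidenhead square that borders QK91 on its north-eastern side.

Longitude square 9; +1 → 10, wraps to 0, carry into field.
Longitude field Q = 16; +1 → 17 = R.
Latitude square 1; +1 → 2.

RK02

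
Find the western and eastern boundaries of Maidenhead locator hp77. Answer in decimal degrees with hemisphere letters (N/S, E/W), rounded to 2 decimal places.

26.00° W, 24.00° W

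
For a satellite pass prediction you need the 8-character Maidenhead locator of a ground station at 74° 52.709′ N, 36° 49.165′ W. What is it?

Shift to the Maidenhead origin (180°W, 90°S): lon 143.18058, lat 164.87848.
Field: lon ⌊143.18058/20⌋ = 7 → H; lat ⌊164.87848/10⌋ = 16 → Q.
Square: lon ⌊3.18058/2⌋ = 1; lat ⌊4.87848/1⌋ = 4.
Subsquare: lon ⌊1.18058/0.0833333⌋ = 14 → o; lat ⌊0.87848/0.0416667⌋ = 21 → v.
Extended square: lon ⌊0.01392/0.00833333⌋ = 1; lat ⌊0.00348/0.00416667⌋ = 0.

HQ14ov10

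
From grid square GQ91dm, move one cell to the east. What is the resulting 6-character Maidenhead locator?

Longitude subsquare d = 3; +1 → 4 = e.
The latitude characters are unchanged.

GQ91em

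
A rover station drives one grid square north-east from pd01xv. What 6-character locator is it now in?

Longitude subsquare x = 23; +1 → 24, wraps to 0 = a, carry into square.
Longitude square 0; +1 → 1.
Latitude subsquare v = 21; +1 → 22 = w.

PD11aw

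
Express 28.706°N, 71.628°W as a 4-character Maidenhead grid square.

Add 180° to longitude and 90° to latitude: 108.37, 118.71.
Field: lon ⌊108.37/20⌋ = 5 → F; lat ⌊118.71/10⌋ = 11 → L.
Square: lon ⌊8.37/2⌋ = 4; lat ⌊8.71/1⌋ = 8.

FL48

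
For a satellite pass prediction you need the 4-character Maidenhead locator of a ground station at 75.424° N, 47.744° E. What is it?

LQ35

Offset from 180°W / 90°S: lon 227.74°, lat 165.42°.
Field: 227.74/20 → 11 → L, 165.42/10 → 16 → Q; chars LQ.
Square: 7.74/2 → 3, 5.42/1 → 5; chars 35.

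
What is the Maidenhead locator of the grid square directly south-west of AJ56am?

AJ46xl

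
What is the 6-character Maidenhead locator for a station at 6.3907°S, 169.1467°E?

RI43no

Shift to the Maidenhead origin (180°W, 90°S): lon 349.1467, lat 83.6093.
Field: lon ⌊349.1467/20⌋ = 17 → R; lat ⌊83.6093/10⌋ = 8 → I.
Square: lon ⌊9.1467/2⌋ = 4; lat ⌊3.6093/1⌋ = 3.
Subsquare: lon ⌊1.1467/0.0833333⌋ = 13 → n; lat ⌊0.6093/0.0416667⌋ = 14 → o.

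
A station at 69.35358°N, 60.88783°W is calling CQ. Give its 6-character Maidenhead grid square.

Shift to the Maidenhead origin (180°W, 90°S): lon 119.1122, lat 159.3536.
Field: lon ⌊119.1122/20⌋ = 5 → F; lat ⌊159.3536/10⌋ = 15 → P.
Square: lon ⌊19.1122/2⌋ = 9; lat ⌊9.3536/1⌋ = 9.
Subsquare: lon ⌊1.1122/0.0833333⌋ = 13 → n; lat ⌊0.3536/0.0416667⌋ = 8 → i.

FP99ni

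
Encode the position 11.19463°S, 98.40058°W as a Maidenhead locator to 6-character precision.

Offset from 180°W / 90°S: lon 81.5994°, lat 78.8054°.
Field: 81.5994/20 → 4 → E, 78.8054/10 → 7 → H; chars EH.
Square: 1.5994/2 → 0, 8.8054/1 → 8; chars 08.
Subsquare: 1.5994/0.0833333 → 19 → t, 0.8054/0.0416667 → 19 → t; chars tt.

EH08tt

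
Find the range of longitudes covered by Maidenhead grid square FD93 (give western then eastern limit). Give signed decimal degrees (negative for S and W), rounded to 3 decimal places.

-62.000, -60.000

Field F=5, D=3: +5·20° lon, +3·10° lat → SW at lon -80°, lat -60°.
Square 9, 3: +9·2° lon, +3·1° lat → SW at lon -62°, lat -57°.
Cell spans 2° lon × 1° lat.
west -62.000, east -60.000.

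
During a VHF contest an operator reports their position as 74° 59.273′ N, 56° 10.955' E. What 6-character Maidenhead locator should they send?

LQ84cx

Add 180° to longitude and 90° to latitude: 236.1826, 164.9879.
Field: lon ⌊236.1826/20⌋ = 11 → L; lat ⌊164.9879/10⌋ = 16 → Q.
Square: lon ⌊16.1826/2⌋ = 8; lat ⌊4.9879/1⌋ = 4.
Subsquare: lon ⌊0.1826/0.0833333⌋ = 2 → c; lat ⌊0.9879/0.0416667⌋ = 23 → x.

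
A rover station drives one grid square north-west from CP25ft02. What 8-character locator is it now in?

CP25et93

Longitude extended square 0; −1 → -1, wraps to 9, carry into subsquare.
Longitude subsquare f = 5; −1 → 4 = e.
Latitude extended square 2; +1 → 3.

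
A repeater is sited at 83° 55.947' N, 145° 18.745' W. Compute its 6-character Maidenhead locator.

Offset from 180°W / 90°S: lon 34.6876°, lat 173.9325°.
Field: 34.6876/20 → 1 → B, 173.9325/10 → 17 → R; chars BR.
Square: 14.6876/2 → 7, 3.9325/1 → 3; chars 73.
Subsquare: 0.6876/0.0833333 → 8 → i, 0.9325/0.0416667 → 22 → w; chars iw.

BR73iw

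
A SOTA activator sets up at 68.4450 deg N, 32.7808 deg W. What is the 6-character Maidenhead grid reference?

Add 180° to longitude and 90° to latitude: 147.2192, 158.4450.
Field: lon ⌊147.2192/20⌋ = 7 → H; lat ⌊158.4450/10⌋ = 15 → P.
Square: lon ⌊7.2192/2⌋ = 3; lat ⌊8.4450/1⌋ = 8.
Subsquare: lon ⌊1.2192/0.0833333⌋ = 14 → o; lat ⌊0.4450/0.0416667⌋ = 10 → k.

HP38ok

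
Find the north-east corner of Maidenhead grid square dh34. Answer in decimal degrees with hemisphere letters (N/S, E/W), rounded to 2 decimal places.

15.00° S, 112.00° W

Field D=3, H=7: +3·20° lon, +7·10° lat → SW at lon -120°, lat -20°.
Square 3, 4: +3·2° lon, +4·1° lat → SW at lon -114°, lat -16°.
Cell spans 2° lon × 1° lat. NE corner is SW corner plus one full cell.
latitude 15.00° S, longitude 112.00° W.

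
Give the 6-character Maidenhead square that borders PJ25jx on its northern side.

PJ26ja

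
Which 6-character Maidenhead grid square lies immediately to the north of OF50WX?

OF51wa

Latitude subsquare x = 23; +1 → 24, wraps to 0 = a, carry into square.
Latitude square 0; +1 → 1.
The longitude characters are unchanged.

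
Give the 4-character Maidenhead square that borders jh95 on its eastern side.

Longitude square 9; +1 → 10, wraps to 0, carry into field.
Longitude field J = 9; +1 → 10 = K.
The latitude characters are unchanged.

KH05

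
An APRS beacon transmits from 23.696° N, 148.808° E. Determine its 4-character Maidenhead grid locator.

Offset from 180°W / 90°S: lon 328.81°, lat 113.70°.
Field: lon ⌊328.81/20⌋ = 16 → Q; lat ⌊113.70/10⌋ = 11 → L.
Square: lon ⌊8.81/2⌋ = 4; lat ⌊3.70/1⌋ = 3.

QL43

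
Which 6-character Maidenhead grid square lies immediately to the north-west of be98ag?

Longitude subsquare a = 0; −1 → -1, wraps to 23 = x, carry into square.
Longitude square 9; −1 → 8.
Latitude subsquare g = 6; +1 → 7 = h.

BE88xh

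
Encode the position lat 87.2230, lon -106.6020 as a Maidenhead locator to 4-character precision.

DR67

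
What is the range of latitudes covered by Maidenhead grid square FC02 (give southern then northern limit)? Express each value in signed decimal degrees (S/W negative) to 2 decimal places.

Field F=5, C=2: +5·20° lon, +2·10° lat → SW at lon -80°, lat -70°.
Square 0, 2: +0·2° lon, +2·1° lat → SW at lon -80°, lat -68°.
Cell spans 2° lon × 1° lat.
south -68.00, north -67.00.

-68.00, -67.00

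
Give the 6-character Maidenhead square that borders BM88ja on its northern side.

Latitude subsquare a = 0; +1 → 1 = b.
The longitude characters are unchanged.

BM88jb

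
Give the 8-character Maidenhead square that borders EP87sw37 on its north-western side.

EP87sw28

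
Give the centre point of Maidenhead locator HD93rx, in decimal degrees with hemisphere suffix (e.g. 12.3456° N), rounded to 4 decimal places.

Field H=7, D=3: +7·20° lon, +3·10° lat → SW at lon -40°, lat -60°.
Square 9, 3: +9·2° lon, +3·1° lat → SW at lon -22°, lat -57°.
Subsquare r=17, x=23: +17·0.0833333° lon, +23·0.0416667° lat → SW at lon -20.5833°, lat -56.0417°.
Cell spans 0.0833333° lon × 0.0416667° lat. Centre is SW corner plus half of each.
latitude 56.0208° S, longitude 20.5417° W.

56.0208° S, 20.5417° W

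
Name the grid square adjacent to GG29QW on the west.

Longitude subsquare q = 16; −1 → 15 = p.
The latitude characters are unchanged.

GG29pw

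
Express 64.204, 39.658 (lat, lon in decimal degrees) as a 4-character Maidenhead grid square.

KP94

Add 180° to longitude and 90° to latitude: 219.66, 154.20.
Field: lon ⌊219.66/20⌋ = 10 → K; lat ⌊154.20/10⌋ = 15 → P.
Square: lon ⌊19.66/2⌋ = 9; lat ⌊4.20/1⌋ = 4.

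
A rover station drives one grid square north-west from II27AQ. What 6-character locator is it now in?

Longitude subsquare a = 0; −1 → -1, wraps to 23 = x, carry into square.
Longitude square 2; −1 → 1.
Latitude subsquare q = 16; +1 → 17 = r.

II17xr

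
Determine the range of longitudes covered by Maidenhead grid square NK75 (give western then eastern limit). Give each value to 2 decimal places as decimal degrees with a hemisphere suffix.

Field N=13, K=10: +13·20° lon, +10·10° lat → SW at lon 80°, lat 10°.
Square 7, 5: +7·2° lon, +5·1° lat → SW at lon 94°, lat 15°.
Cell spans 2° lon × 1° lat.
west 94.00° E, east 96.00° E.

94.00° E, 96.00° E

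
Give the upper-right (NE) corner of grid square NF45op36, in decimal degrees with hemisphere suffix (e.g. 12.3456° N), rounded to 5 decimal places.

Field N=13, F=5: +13·20° lon, +5·10° lat → SW at lon 80°, lat -40°.
Square 4, 5: +4·2° lon, +5·1° lat → SW at lon 88°, lat -35°.
Subsquare o=14, p=15: +14·0.0833333° lon, +15·0.0416667° lat → SW at lon 89.1667°, lat -34.375°.
Extended square 3, 6: +3·0.00833333° lon, +6·0.00416667° lat → SW at lon 89.1917°, lat -34.35°.
Cell spans 0.00833333° lon × 0.00416667° lat. NE corner is SW corner plus one full cell.
latitude 34.34583° S, longitude 89.20000° E.

34.34583° S, 89.20000° E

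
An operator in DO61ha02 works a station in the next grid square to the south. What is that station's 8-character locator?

DO61ha01

Latitude extended square 2; −1 → 1.
The longitude characters are unchanged.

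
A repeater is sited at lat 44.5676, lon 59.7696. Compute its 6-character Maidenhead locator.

LN94vn

Offset from 180°W / 90°S: lon 239.7696°, lat 134.5676°.
Field (20°×10°, letters A–R): lon ⌊239.7696/20⌋ = 11 → L; lat ⌊134.5676/10⌋ = 13 → N.
Square (2°×1°, digits 0–9): lon ⌊19.7696/2⌋ = 9; lat ⌊4.5676/1⌋ = 4.
Subsquare (5′×2.5′, letters a–x): lon ⌊1.7696/0.0833333⌋ = 21 → v; lat ⌊0.5676/0.0416667⌋ = 13 → n.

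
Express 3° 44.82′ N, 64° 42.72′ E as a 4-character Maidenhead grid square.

Add 180° to longitude and 90° to latitude: 244.71, 93.75.
Field: lon ⌊244.71/20⌋ = 12 → M; lat ⌊93.75/10⌋ = 9 → J.
Square: lon ⌊4.71/2⌋ = 2; lat ⌊3.75/1⌋ = 3.

MJ23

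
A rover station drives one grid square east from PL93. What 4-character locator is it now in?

Longitude square 9; +1 → 10, wraps to 0, carry into field.
Longitude field P = 15; +1 → 16 = Q.
The latitude characters are unchanged.

QL03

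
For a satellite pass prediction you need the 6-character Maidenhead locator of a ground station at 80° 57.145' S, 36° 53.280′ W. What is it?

Shift to the Maidenhead origin (180°W, 90°S): lon 143.1120, lat 9.0476.
Field: lon ⌊143.1120/20⌋ = 7 → H; lat ⌊9.0476/10⌋ = 0 → A.
Square: lon ⌊3.1120/2⌋ = 1; lat ⌊9.0476/1⌋ = 9.
Subsquare: lon ⌊1.1120/0.0833333⌋ = 13 → n; lat ⌊0.0476/0.0416667⌋ = 1 → b.

HA19nb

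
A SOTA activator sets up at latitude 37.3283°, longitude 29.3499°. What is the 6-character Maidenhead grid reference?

Add 180° to longitude and 90° to latitude: 209.3499, 127.3283.
Field (20°×10°, letters A–R): 209.3499/20 → 10 → K, 127.3283/10 → 12 → M; chars KM.
Square (2°×1°, digits 0–9): 9.3499/2 → 4, 7.3283/1 → 7; chars 47.
Subsquare (5′×2.5′, letters a–x): 1.3499/0.0833333 → 16 → q, 0.3283/0.0416667 → 7 → h; chars qh.

KM47qh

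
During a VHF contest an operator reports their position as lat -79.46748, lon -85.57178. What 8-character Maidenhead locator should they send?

EB70fm17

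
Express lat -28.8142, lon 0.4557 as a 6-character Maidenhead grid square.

JG01fe

Add 180° to longitude and 90° to latitude: 180.4557, 61.1858.
Field (20°×10°, letters A–R): lon ⌊180.4557/20⌋ = 9 → J; lat ⌊61.1858/10⌋ = 6 → G.
Square (2°×1°, digits 0–9): lon ⌊0.4557/2⌋ = 0; lat ⌊1.1858/1⌋ = 1.
Subsquare (5′×2.5′, letters a–x): lon ⌊0.4557/0.0833333⌋ = 5 → f; lat ⌊0.1858/0.0416667⌋ = 4 → e.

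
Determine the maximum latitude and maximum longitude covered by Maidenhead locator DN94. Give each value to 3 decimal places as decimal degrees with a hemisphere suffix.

Field D=3, N=13: +3·20° lon, +13·10° lat → SW at lon -120°, lat 40°.
Square 9, 4: +9·2° lon, +4·1° lat → SW at lon -102°, lat 44°.
Cell spans 2° lon × 1° lat. NE corner is SW corner plus one full cell.
latitude 45.000° N, longitude 100.000° W.

45.000° N, 100.000° W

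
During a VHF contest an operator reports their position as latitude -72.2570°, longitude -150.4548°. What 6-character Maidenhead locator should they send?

BB47sr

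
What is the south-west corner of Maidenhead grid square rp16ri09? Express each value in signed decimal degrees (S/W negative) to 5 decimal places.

66.37083, 163.41667

Field R=17, P=15: +17·20° lon, +15·10° lat → SW at lon 160°, lat 60°.
Square 1, 6: +1·2° lon, +6·1° lat → SW at lon 162°, lat 66°.
Subsquare r=17, i=8: +17·0.0833333° lon, +8·0.0416667° lat → SW at lon 163.417°, lat 66.3333°.
Extended square 0, 9: +0·0.00833333° lon, +9·0.00416667° lat → SW at lon 163.417°, lat 66.3708°.
latitude 66.37083, longitude 163.41667.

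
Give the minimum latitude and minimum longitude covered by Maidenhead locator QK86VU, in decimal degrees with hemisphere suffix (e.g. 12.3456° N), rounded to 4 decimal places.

16.8333° N, 157.7500° E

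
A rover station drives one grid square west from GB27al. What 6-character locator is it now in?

Longitude subsquare a = 0; −1 → -1, wraps to 23 = x, carry into square.
Longitude square 2; −1 → 1.
The latitude characters are unchanged.

GB17xl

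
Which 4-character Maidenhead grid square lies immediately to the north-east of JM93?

Longitude square 9; +1 → 10, wraps to 0, carry into field.
Longitude field J = 9; +1 → 10 = K.
Latitude square 3; +1 → 4.

KM04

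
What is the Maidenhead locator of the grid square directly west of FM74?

FM64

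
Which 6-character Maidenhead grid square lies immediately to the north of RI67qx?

RI68qa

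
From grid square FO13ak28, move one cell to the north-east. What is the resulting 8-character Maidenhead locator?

FO13ak39

Longitude extended square 2; +1 → 3.
Latitude extended square 8; +1 → 9.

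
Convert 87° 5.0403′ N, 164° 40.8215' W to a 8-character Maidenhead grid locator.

Shift to the Maidenhead origin (180°W, 90°S): lon 15.31964, lat 177.08400.
Field: lon ⌊15.31964/20⌋ = 0 → A; lat ⌊177.08400/10⌋ = 17 → R.
Square: lon ⌊15.31964/2⌋ = 7; lat ⌊7.08400/1⌋ = 7.
Subsquare: lon ⌊1.31964/0.0833333⌋ = 15 → p; lat ⌊0.08400/0.0416667⌋ = 2 → c.
Extended square: lon ⌊0.06964/0.00833333⌋ = 8; lat ⌊0.00067/0.00416667⌋ = 0.

AR77pc80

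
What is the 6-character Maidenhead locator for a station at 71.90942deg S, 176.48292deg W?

AB18sc

Add 180° to longitude and 90° to latitude: 3.5171, 18.0906.
Field (20°×10°, letters A–R): 3.5171/20 → 0 → A, 18.0906/10 → 1 → B; chars AB.
Square (2°×1°, digits 0–9): 3.5171/2 → 1, 8.0906/1 → 8; chars 18.
Subsquare (5′×2.5′, letters a–x): 1.5171/0.0833333 → 18 → s, 0.0906/0.0416667 → 2 → c; chars sc.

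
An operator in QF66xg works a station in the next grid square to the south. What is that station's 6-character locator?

QF66xf

Latitude subsquare g = 6; −1 → 5 = f.
The longitude characters are unchanged.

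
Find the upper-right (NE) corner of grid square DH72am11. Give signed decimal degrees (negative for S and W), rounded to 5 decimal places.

Field D=3, H=7: +3·20° lon, +7·10° lat → SW at lon -120°, lat -20°.
Square 7, 2: +7·2° lon, +2·1° lat → SW at lon -106°, lat -18°.
Subsquare a=0, m=12: +0·0.0833333° lon, +12·0.0416667° lat → SW at lon -106°, lat -17.5°.
Extended square 1, 1: +1·0.00833333° lon, +1·0.00416667° lat → SW at lon -105.992°, lat -17.4958°.
Cell spans 0.00833333° lon × 0.00416667° lat. NE corner is SW corner plus one full cell.
latitude -17.49167, longitude -105.98333.

-17.49167, -105.98333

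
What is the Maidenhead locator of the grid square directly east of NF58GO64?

NF58go74

Longitude extended square 6; +1 → 7.
The latitude characters are unchanged.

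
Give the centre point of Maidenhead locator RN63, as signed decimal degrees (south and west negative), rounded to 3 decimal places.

43.500, 173.000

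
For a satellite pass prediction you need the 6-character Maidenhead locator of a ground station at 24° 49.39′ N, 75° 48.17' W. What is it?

FL24ct

Offset from 180°W / 90°S: lon 104.1972°, lat 114.8232°.
Field: lon ⌊104.1972/20⌋ = 5 → F; lat ⌊114.8232/10⌋ = 11 → L.
Square: lon ⌊4.1972/2⌋ = 2; lat ⌊4.8232/1⌋ = 4.
Subsquare: lon ⌊0.1972/0.0833333⌋ = 2 → c; lat ⌊0.8232/0.0416667⌋ = 19 → t.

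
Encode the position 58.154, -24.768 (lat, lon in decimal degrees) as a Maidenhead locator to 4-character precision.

Offset from 180°W / 90°S: lon 155.23°, lat 148.15°.
Field: 155.23/20 → 7 → H, 148.15/10 → 14 → O; chars HO.
Square: 15.23/2 → 7, 8.15/1 → 8; chars 78.

HO78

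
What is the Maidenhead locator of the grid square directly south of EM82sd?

EM82sc

Latitude subsquare d = 3; −1 → 2 = c.
The longitude characters are unchanged.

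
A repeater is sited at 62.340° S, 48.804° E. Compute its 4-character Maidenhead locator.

LC47

Shift to the Maidenhead origin (180°W, 90°S): lon 228.80, lat 27.66.
Field: 228.80/20 → 11 → L, 27.66/10 → 2 → C; chars LC.
Square: 8.80/2 → 4, 7.66/1 → 7; chars 47.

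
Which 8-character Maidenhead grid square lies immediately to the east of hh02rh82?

HH02rh92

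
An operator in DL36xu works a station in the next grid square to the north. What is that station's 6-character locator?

DL36xv

Latitude subsquare u = 20; +1 → 21 = v.
The longitude characters are unchanged.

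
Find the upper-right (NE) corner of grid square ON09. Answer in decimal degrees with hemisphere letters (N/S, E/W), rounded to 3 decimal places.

Field O=14, N=13: +14·20° lon, +13·10° lat → SW at lon 100°, lat 40°.
Square 0, 9: +0·2° lon, +9·1° lat → SW at lon 100°, lat 49°.
Cell spans 2° lon × 1° lat. NE corner is SW corner plus one full cell.
latitude 50.000° N, longitude 102.000° E.

50.000° N, 102.000° E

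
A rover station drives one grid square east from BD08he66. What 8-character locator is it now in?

BD08he76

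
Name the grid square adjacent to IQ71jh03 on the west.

IQ71ih93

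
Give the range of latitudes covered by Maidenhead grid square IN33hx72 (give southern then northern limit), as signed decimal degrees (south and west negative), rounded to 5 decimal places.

43.96667, 43.97083

Field I=8, N=13: +8·20° lon, +13·10° lat → SW at lon -20°, lat 40°.
Square 3, 3: +3·2° lon, +3·1° lat → SW at lon -14°, lat 43°.
Subsquare h=7, x=23: +7·0.0833333° lon, +23·0.0416667° lat → SW at lon -13.4167°, lat 43.9583°.
Extended square 7, 2: +7·0.00833333° lon, +2·0.00416667° lat → SW at lon -13.3583°, lat 43.9667°.
Cell spans 0.00833333° lon × 0.00416667° lat.
south 43.96667, north 43.97083.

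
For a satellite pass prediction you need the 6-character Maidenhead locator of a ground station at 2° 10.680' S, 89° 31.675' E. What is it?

NI47st

Shift to the Maidenhead origin (180°W, 90°S): lon 269.5279, lat 87.8220.
Field: lon ⌊269.5279/20⌋ = 13 → N; lat ⌊87.8220/10⌋ = 8 → I.
Square: lon ⌊9.5279/2⌋ = 4; lat ⌊7.8220/1⌋ = 7.
Subsquare: lon ⌊1.5279/0.0833333⌋ = 18 → s; lat ⌊0.8220/0.0416667⌋ = 19 → t.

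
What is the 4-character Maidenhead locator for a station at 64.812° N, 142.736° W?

Offset from 180°W / 90°S: lon 37.26°, lat 154.81°.
Field: lon ⌊37.26/20⌋ = 1 → B; lat ⌊154.81/10⌋ = 15 → P.
Square: lon ⌊17.26/2⌋ = 8; lat ⌊4.81/1⌋ = 4.

BP84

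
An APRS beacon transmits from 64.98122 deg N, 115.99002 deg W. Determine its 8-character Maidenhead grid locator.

DP24ax15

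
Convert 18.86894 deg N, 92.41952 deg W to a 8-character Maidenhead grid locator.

Add 180° to longitude and 90° to latitude: 87.58048, 108.86894.
Field: lon ⌊87.58048/20⌋ = 4 → E; lat ⌊108.86894/10⌋ = 10 → K.
Square: lon ⌊7.58048/2⌋ = 3; lat ⌊8.86894/1⌋ = 8.
Subsquare: lon ⌊1.58048/0.0833333⌋ = 18 → s; lat ⌊0.86894/0.0416667⌋ = 20 → u.
Extended square: lon ⌊0.08048/0.00833333⌋ = 9; lat ⌊0.03561/0.00416667⌋ = 8.

EK38su98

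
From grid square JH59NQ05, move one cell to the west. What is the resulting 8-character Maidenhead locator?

JH59mq95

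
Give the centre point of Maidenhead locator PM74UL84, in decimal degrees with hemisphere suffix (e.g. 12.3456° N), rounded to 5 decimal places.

34.47708° N, 135.73750° E

Field P=15, M=12: +15·20° lon, +12·10° lat → SW at lon 120°, lat 30°.
Square 7, 4: +7·2° lon, +4·1° lat → SW at lon 134°, lat 34°.
Subsquare u=20, l=11: +20·0.0833333° lon, +11·0.0416667° lat → SW at lon 135.667°, lat 34.4583°.
Extended square 8, 4: +8·0.00833333° lon, +4·0.00416667° lat → SW at lon 135.733°, lat 34.475°.
Cell spans 0.00833333° lon × 0.00416667° lat. Centre is SW corner plus half of each.
latitude 34.47708° N, longitude 135.73750° E.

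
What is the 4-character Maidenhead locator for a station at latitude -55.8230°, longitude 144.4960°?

QD24

Offset from 180°W / 90°S: lon 324.50°, lat 34.18°.
Field (20°×10°, letters A–R): lon ⌊324.50/20⌋ = 16 → Q; lat ⌊34.18/10⌋ = 3 → D.
Square (2°×1°, digits 0–9): lon ⌊4.50/2⌋ = 2; lat ⌊4.18/1⌋ = 4.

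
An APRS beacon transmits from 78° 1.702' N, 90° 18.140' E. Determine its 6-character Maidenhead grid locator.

Add 180° to longitude and 90° to latitude: 270.3023, 168.0284.
Field (20°×10°, letters A–R): 270.3023/20 → 13 → N, 168.0284/10 → 16 → Q; chars NQ.
Square (2°×1°, digits 0–9): 10.3023/2 → 5, 8.0284/1 → 8; chars 58.
Subsquare (5′×2.5′, letters a–x): 0.3023/0.0833333 → 3 → d, 0.0284/0.0416667 → 0 → a; chars da.

NQ58da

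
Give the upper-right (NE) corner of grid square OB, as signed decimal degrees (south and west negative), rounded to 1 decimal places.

-70.0, 120.0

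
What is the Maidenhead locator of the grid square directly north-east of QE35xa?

QE45ab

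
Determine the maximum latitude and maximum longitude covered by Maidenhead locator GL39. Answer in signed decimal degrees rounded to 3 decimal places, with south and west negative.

30.000, -52.000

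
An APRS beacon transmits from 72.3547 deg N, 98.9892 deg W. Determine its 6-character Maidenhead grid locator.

EQ02mi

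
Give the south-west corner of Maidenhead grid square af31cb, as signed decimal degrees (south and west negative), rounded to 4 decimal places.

-38.9583, -173.8333

Field A=0, F=5: +0·20° lon, +5·10° lat → SW at lon -180°, lat -40°.
Square 3, 1: +3·2° lon, +1·1° lat → SW at lon -174°, lat -39°.
Subsquare c=2, b=1: +2·0.0833333° lon, +1·0.0416667° lat → SW at lon -173.833°, lat -38.9583°.
latitude -38.9583, longitude -173.8333.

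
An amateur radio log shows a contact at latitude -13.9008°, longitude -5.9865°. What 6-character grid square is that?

Offset from 180°W / 90°S: lon 174.0135°, lat 76.0992°.
Field (20°×10°, letters A–R): lon ⌊174.0135/20⌋ = 8 → I; lat ⌊76.0992/10⌋ = 7 → H.
Square (2°×1°, digits 0–9): lon ⌊14.0135/2⌋ = 7; lat ⌊6.0992/1⌋ = 6.
Subsquare (5′×2.5′, letters a–x): lon ⌊0.0135/0.0833333⌋ = 0 → a; lat ⌊0.0992/0.0416667⌋ = 2 → c.

IH76ac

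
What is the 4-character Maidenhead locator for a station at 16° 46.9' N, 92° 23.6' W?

EK36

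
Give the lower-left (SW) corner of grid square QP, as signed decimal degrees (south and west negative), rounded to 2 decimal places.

Field Q=16, P=15: +16·20° lon, +15·10° lat → SW at lon 140°, lat 60°.
latitude 60.00, longitude 140.00.

60.00, 140.00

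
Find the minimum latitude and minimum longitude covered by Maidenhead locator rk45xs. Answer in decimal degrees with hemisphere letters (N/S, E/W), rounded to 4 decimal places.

15.7500° N, 169.9167° E

Field R=17, K=10: +17·20° lon, +10·10° lat → SW at lon 160°, lat 10°.
Square 4, 5: +4·2° lon, +5·1° lat → SW at lon 168°, lat 15°.
Subsquare x=23, s=18: +23·0.0833333° lon, +18·0.0416667° lat → SW at lon 169.917°, lat 15.75°.
latitude 15.7500° N, longitude 169.9167° E.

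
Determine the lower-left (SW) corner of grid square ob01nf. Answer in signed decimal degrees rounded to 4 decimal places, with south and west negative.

-78.7917, 101.0833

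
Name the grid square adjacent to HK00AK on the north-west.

Longitude subsquare a = 0; −1 → -1, wraps to 23 = x, carry into square.
Longitude square 0; −1 → -1, wraps to 9, carry into field.
Longitude field H = 7; −1 → 6 = G.
Latitude subsquare k = 10; +1 → 11 = l.

GK90xl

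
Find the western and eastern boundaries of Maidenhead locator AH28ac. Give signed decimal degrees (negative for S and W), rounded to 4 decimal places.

Field A=0, H=7: +0·20° lon, +7·10° lat → SW at lon -180°, lat -20°.
Square 2, 8: +2·2° lon, +8·1° lat → SW at lon -176°, lat -12°.
Subsquare a=0, c=2: +0·0.0833333° lon, +2·0.0416667° lat → SW at lon -176°, lat -11.9167°.
Cell spans 0.0833333° lon × 0.0416667° lat.
west -176.0000, east -175.9167.

-176.0000, -175.9167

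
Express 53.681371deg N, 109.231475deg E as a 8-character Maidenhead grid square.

Offset from 180°W / 90°S: lon 289.23147°, lat 143.68137°.
Field (20°×10°, letters A–R): lon ⌊289.23147/20⌋ = 14 → O; lat ⌊143.68137/10⌋ = 14 → O.
Square (2°×1°, digits 0–9): lon ⌊9.23147/2⌋ = 4; lat ⌊3.68137/1⌋ = 3.
Subsquare (5′×2.5′, letters a–x): lon ⌊1.23147/0.0833333⌋ = 14 → o; lat ⌊0.68137/0.0416667⌋ = 16 → q.
Extended square (30″×15″, digits 0–9): lon ⌊0.06481/0.00833333⌋ = 7; lat ⌊0.01470/0.00416667⌋ = 3.

OO43oq73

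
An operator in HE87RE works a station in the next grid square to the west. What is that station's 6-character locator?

HE87qe

Longitude subsquare r = 17; −1 → 16 = q.
The latitude characters are unchanged.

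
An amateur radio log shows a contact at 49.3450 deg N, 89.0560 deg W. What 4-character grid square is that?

Add 180° to longitude and 90° to latitude: 90.94, 139.34.
Field: lon ⌊90.94/20⌋ = 4 → E; lat ⌊139.34/10⌋ = 13 → N.
Square: lon ⌊10.94/2⌋ = 5; lat ⌊9.34/1⌋ = 9.

EN59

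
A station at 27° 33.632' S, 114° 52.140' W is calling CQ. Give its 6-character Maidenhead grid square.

DG22nk

Offset from 180°W / 90°S: lon 65.1310°, lat 62.4395°.
Field: 65.1310/20 → 3 → D, 62.4395/10 → 6 → G; chars DG.
Square: 5.1310/2 → 2, 2.4395/1 → 2; chars 22.
Subsquare: 1.1310/0.0833333 → 13 → n, 0.4395/0.0416667 → 10 → k; chars nk.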